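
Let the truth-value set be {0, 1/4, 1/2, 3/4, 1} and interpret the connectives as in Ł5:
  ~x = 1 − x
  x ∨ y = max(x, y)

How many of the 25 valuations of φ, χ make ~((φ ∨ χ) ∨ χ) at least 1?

value 1: 1 assignment (counts)
value 3/4: 3 assignments
value 1/2: 5 assignments
value 1/4: 7 assignments
value 0: 9 assignments
So 1 of the 25 assignments meets the threshold.

1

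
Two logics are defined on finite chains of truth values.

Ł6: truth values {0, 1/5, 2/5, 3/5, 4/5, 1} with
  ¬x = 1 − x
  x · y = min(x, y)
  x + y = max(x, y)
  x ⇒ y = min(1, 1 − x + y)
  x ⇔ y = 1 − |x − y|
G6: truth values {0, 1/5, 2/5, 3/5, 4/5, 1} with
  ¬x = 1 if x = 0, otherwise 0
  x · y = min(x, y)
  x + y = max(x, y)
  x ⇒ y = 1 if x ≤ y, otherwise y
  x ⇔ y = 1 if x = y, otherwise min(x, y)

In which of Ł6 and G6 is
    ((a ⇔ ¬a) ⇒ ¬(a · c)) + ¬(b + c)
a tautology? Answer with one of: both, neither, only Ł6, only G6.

only G6

In Ł6: at a = 2/5, b = 0, c = 2/5 the value is 4/5 — not a tautology.
In G6: every assignment gives 1 — tautology.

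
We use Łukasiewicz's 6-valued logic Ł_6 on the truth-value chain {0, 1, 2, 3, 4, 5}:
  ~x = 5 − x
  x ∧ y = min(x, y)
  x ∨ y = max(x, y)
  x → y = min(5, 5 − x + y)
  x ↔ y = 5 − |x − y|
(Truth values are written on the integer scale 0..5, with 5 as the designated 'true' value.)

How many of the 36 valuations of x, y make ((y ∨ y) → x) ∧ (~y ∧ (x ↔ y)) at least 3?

value 5: 1 assignment (counts)
value 4: 4 assignments (counts)
value 3: 7 assignments (counts)
value 2: 9 assignments
value 1: 8 assignments
value 0: 7 assignments
So 12 of the 36 assignments meet the threshold.

12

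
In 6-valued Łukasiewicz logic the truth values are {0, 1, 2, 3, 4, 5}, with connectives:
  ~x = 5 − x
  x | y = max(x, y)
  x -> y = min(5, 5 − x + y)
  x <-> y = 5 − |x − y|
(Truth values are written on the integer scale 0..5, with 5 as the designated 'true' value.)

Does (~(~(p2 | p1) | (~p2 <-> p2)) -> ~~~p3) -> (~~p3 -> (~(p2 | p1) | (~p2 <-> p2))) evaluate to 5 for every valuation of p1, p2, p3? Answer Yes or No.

Yes

At p1 = 3, p2 = 4, p3 = 3, for instance:
p2 | p1 = 4 | 3 = 4
~(p2 | p1) = ~4 = 1
~p2 = ~4 = 1
~p2 <-> p2 = 1 <-> 4 = 2
~(p2 | p1) | (~p2 <-> p2) = 1 | 2 = 2
~(~(p2 | p1) | (~p2 <-> p2)) = ~2 = 3
~p3 = ~3 = 2
~~p3 = ~2 = 3
~~~p3 = ~3 = 2
~(~(p2 | p1) | (~p2 <-> p2)) -> ~~~p3 = 3 -> 2 = 4
~~p3 -> (~(p2 | p1) | (~p2 <-> p2)) = 3 -> 2 = 4
(~(~(p2 | p1) | (~p2 <-> p2)) -> ~~~p3) -> (~~p3 -> (~(p2 | p1) | (~p2 <-> p2))) = 4 -> 4 = 5
and checking the remaining 215 assignments likewise gives ≥ 5 in every case.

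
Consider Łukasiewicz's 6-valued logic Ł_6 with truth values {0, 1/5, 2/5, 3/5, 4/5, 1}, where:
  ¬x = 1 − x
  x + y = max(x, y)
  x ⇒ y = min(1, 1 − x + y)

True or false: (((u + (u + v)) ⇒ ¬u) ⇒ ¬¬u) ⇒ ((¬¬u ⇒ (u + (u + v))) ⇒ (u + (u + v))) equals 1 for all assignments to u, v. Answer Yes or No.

Counterexample: take u = 3/5, v = 0.
u + v = 3/5 + 0 = 3/5
u + (u + v) = 3/5 + 3/5 = 3/5
¬u = ¬3/5 = 2/5
(u + (u + v)) ⇒ ¬u = 3/5 ⇒ 2/5 = 4/5
¬u = ¬3/5 = 2/5
¬¬u = ¬2/5 = 3/5
((u + (u + v)) ⇒ ¬u) ⇒ ¬¬u = 4/5 ⇒ 3/5 = 4/5
¬u = ¬3/5 = 2/5
¬¬u = ¬2/5 = 3/5
u + v = 3/5 + 0 = 3/5
u + (u + v) = 3/5 + 3/5 = 3/5
¬¬u ⇒ (u + (u + v)) = 3/5 ⇒ 3/5 = 1
u + v = 3/5 + 0 = 3/5
u + (u + v) = 3/5 + 3/5 = 3/5
(¬¬u ⇒ (u + (u + v))) ⇒ (u + (u + v)) = 1 ⇒ 3/5 = 3/5
(((u + (u + v)) ⇒ ¬u) ⇒ ¬¬u) ⇒ ((¬¬u ⇒ (u + (u + v))) ⇒ (u + (u + v))) = 4/5 ⇒ 3/5 = 4/5
This gives 4/5 ≠ 1.

No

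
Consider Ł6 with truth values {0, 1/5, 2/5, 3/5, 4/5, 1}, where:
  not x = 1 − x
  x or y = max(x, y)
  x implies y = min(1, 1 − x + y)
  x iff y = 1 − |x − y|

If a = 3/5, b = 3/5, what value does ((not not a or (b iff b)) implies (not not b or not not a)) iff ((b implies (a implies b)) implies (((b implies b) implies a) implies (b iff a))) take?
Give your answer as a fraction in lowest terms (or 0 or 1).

3/5

not a = not 3/5 = 2/5
not not a = not 2/5 = 3/5
b iff b = 3/5 iff 3/5 = 1
not not a or (b iff b) = 3/5 or 1 = 1
not b = not 3/5 = 2/5
not not b = not 2/5 = 3/5
not a = not 3/5 = 2/5
not not a = not 2/5 = 3/5
not not b or not not a = 3/5 or 3/5 = 3/5
(not not a or (b iff b)) implies (not not b or not not a) = 1 implies 3/5 = 3/5
a implies b = 3/5 implies 3/5 = 1
b implies (a implies b) = 3/5 implies 1 = 1
b implies b = 3/5 implies 3/5 = 1
(b implies b) implies a = 1 implies 3/5 = 3/5
b iff a = 3/5 iff 3/5 = 1
((b implies b) implies a) implies (b iff a) = 3/5 implies 1 = 1
(b implies (a implies b)) implies (((b implies b) implies a) implies (b iff a)) = 1 implies 1 = 1
((not not a or (b iff b)) implies (not not b or not not a)) iff ((b implies (a implies b)) implies (((b implies b) implies a) implies (b iff a))) = 3/5 iff 1 = 3/5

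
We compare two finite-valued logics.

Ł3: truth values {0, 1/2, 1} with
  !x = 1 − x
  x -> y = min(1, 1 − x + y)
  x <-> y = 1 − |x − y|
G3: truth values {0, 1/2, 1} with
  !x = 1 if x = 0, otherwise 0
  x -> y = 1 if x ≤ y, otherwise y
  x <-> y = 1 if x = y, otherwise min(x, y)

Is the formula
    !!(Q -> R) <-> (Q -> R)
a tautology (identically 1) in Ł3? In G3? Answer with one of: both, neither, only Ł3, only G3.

In Ł3: every assignment gives 1 — tautology.
In G3: at Q = 1, R = 1/2 the value is 1/2 — not a tautology.

only Ł3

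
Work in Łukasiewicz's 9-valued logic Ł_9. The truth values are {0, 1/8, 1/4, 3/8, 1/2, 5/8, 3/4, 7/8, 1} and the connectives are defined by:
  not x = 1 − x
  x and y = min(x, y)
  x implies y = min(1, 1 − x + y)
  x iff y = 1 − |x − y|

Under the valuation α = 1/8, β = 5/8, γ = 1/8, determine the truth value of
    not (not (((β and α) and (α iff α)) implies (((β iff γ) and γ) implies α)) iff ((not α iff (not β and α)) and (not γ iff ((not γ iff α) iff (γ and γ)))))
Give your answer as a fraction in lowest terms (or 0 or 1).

1/4

β and α = 5/8 and 1/8 = 1/8
α iff α = 1/8 iff 1/8 = 1
(β and α) and (α iff α) = 1/8 and 1 = 1/8
β iff γ = 5/8 iff 1/8 = 1/2
(β iff γ) and γ = 1/2 and 1/8 = 1/8
((β iff γ) and γ) implies α = 1/8 implies 1/8 = 1
((β and α) and (α iff α)) implies (((β iff γ) and γ) implies α) = 1/8 implies 1 = 1
not (((β and α) and (α iff α)) implies (((β iff γ) and γ) implies α)) = not 1 = 0
not α = not 1/8 = 7/8
not β = not 5/8 = 3/8
not β and α = 3/8 and 1/8 = 1/8
not α iff (not β and α) = 7/8 iff 1/8 = 1/4
not γ = not 1/8 = 7/8
not γ = not 1/8 = 7/8
not γ iff α = 7/8 iff 1/8 = 1/4
γ and γ = 1/8 and 1/8 = 1/8
(not γ iff α) iff (γ and γ) = 1/4 iff 1/8 = 7/8
not γ iff ((not γ iff α) iff (γ and γ)) = 7/8 iff 7/8 = 1
(not α iff (not β and α)) and (not γ iff ((not γ iff α) iff (γ and γ))) = 1/4 and 1 = 1/4
not (((β and α) and (α iff α)) implies (((β iff γ) and γ) implies α)) iff ((not α iff (not β and α)) and (not γ iff ((not γ iff α) iff (γ and γ)))) = 0 iff 1/4 = 3/4
not (not (((β and α) and (α iff α)) implies (((β iff γ) and γ) implies α)) iff ((not α iff (not β and α)) and (not γ iff ((not γ iff α) iff (γ and γ))))) = not 3/4 = 1/4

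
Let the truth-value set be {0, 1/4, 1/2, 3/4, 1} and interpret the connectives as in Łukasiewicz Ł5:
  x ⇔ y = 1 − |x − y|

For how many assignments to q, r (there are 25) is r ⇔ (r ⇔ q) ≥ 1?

value 1: 7 assignments (counts)
value 3/4: 7 assignments
value 1/2: 6 assignments
value 1/4: 3 assignments
value 0: 2 assignments
So 7 of the 25 assignments meet the threshold.

7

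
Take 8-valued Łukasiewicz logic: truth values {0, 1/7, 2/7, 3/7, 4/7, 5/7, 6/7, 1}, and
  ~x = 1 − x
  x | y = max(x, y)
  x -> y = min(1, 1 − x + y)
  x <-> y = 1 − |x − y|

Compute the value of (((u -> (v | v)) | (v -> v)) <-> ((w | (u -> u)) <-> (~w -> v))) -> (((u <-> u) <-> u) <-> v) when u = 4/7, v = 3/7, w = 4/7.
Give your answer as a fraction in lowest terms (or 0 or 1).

6/7

v | v = 3/7 | 3/7 = 3/7
u -> (v | v) = 4/7 -> 3/7 = 6/7
v -> v = 3/7 -> 3/7 = 1
(u -> (v | v)) | (v -> v) = 6/7 | 1 = 1
u -> u = 4/7 -> 4/7 = 1
w | (u -> u) = 4/7 | 1 = 1
~w = ~4/7 = 3/7
~w -> v = 3/7 -> 3/7 = 1
(w | (u -> u)) <-> (~w -> v) = 1 <-> 1 = 1
((u -> (v | v)) | (v -> v)) <-> ((w | (u -> u)) <-> (~w -> v)) = 1 <-> 1 = 1
u <-> u = 4/7 <-> 4/7 = 1
(u <-> u) <-> u = 1 <-> 4/7 = 4/7
((u <-> u) <-> u) <-> v = 4/7 <-> 3/7 = 6/7
(((u -> (v | v)) | (v -> v)) <-> ((w | (u -> u)) <-> (~w -> v))) -> (((u <-> u) <-> u) <-> v) = 1 -> 6/7 = 6/7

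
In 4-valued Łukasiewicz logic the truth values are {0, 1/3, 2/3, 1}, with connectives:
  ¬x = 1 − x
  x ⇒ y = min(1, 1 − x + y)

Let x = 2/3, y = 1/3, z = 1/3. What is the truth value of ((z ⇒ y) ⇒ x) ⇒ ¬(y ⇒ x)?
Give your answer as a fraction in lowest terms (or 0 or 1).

1/3

z ⇒ y = 1/3 ⇒ 1/3 = 1
(z ⇒ y) ⇒ x = 1 ⇒ 2/3 = 2/3
y ⇒ x = 1/3 ⇒ 2/3 = 1
¬(y ⇒ x) = ¬1 = 0
((z ⇒ y) ⇒ x) ⇒ ¬(y ⇒ x) = 2/3 ⇒ 0 = 1/3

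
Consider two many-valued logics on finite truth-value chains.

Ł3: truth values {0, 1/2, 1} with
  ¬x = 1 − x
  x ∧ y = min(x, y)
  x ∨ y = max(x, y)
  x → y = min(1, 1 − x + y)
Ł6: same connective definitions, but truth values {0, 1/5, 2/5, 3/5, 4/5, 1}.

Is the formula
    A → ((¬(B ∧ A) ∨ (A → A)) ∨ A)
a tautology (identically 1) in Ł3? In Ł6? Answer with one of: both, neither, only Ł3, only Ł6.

In Ł3: every assignment gives 1 — tautology.
In Ł6: every assignment gives 1 — tautology.

both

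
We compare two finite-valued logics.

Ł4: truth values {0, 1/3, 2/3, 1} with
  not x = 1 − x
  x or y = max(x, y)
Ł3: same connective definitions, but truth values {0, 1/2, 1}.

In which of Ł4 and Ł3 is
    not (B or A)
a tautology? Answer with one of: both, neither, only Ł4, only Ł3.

In Ł4: at A = 0, B = 1/3 the value is 2/3 — not a tautology.
In Ł3: at A = 0, B = 1/2 the value is 1/2 — not a tautology.

neither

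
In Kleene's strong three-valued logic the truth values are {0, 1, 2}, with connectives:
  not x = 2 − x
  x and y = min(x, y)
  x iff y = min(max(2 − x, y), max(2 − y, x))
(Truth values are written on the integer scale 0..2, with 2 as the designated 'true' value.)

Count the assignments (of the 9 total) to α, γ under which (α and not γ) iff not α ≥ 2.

α = 0, γ = 0 ↦ 0  <
α = 0, γ = 1 ↦ 0  <
α = 0, γ = 2 ↦ 0  <
α = 1, γ = 0 ↦ 1  <
α = 1, γ = 1 ↦ 1  <
α = 1, γ = 2 ↦ 1  <
α = 2, γ = 0 ↦ 0  <
α = 2, γ = 1 ↦ 1  <
α = 2, γ = 2 ↦ 2  ≥
So 1 of the 9 assignments meets the threshold.

1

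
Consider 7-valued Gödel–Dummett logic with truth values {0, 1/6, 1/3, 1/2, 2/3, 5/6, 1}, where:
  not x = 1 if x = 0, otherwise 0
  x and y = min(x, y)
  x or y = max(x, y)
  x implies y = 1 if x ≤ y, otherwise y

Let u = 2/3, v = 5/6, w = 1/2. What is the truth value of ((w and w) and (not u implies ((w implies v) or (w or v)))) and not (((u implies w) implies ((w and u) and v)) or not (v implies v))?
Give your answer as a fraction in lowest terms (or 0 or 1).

0

w and w = 1/2 and 1/2 = 1/2
not u = not 2/3 = 0
w implies v = 1/2 implies 5/6 = 1
w or v = 1/2 or 5/6 = 5/6
(w implies v) or (w or v) = 1 or 5/6 = 1
not u implies ((w implies v) or (w or v)) = 0 implies 1 = 1
(w and w) and (not u implies ((w implies v) or (w or v))) = 1/2 and 1 = 1/2
u implies w = 2/3 implies 1/2 = 1/2
w and u = 1/2 and 2/3 = 1/2
(w and u) and v = 1/2 and 5/6 = 1/2
(u implies w) implies ((w and u) and v) = 1/2 implies 1/2 = 1
v implies v = 5/6 implies 5/6 = 1
not (v implies v) = not 1 = 0
((u implies w) implies ((w and u) and v)) or not (v implies v) = 1 or 0 = 1
not (((u implies w) implies ((w and u) and v)) or not (v implies v)) = not 1 = 0
((w and w) and (not u implies ((w implies v) or (w or v)))) and not (((u implies w) implies ((w and u) and v)) or not (v implies v)) = 1/2 and 0 = 0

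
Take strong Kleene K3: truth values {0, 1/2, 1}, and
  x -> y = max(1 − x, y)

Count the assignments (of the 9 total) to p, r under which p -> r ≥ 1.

p = 0, r = 0 ↦ 1  ≥
p = 0, r = 1/2 ↦ 1  ≥
p = 0, r = 1 ↦ 1  ≥
p = 1/2, r = 0 ↦ 1/2  <
p = 1/2, r = 1/2 ↦ 1/2  <
p = 1/2, r = 1 ↦ 1  ≥
p = 1, r = 0 ↦ 0  <
p = 1, r = 1/2 ↦ 1/2  <
p = 1, r = 1 ↦ 1  ≥
So 5 of the 9 assignments meet the threshold.

5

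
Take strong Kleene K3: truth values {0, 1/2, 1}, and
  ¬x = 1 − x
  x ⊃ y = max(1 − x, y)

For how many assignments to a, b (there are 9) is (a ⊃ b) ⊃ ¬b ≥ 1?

3

a = 0, b = 0 ↦ 1  ≥
a = 0, b = 1/2 ↦ 1/2  <
a = 0, b = 1 ↦ 0  <
a = 1/2, b = 0 ↦ 1  ≥
a = 1/2, b = 1/2 ↦ 1/2  <
a = 1/2, b = 1 ↦ 0  <
a = 1, b = 0 ↦ 1  ≥
a = 1, b = 1/2 ↦ 1/2  <
a = 1, b = 1 ↦ 0  <
So 3 of the 9 assignments meet the threshold.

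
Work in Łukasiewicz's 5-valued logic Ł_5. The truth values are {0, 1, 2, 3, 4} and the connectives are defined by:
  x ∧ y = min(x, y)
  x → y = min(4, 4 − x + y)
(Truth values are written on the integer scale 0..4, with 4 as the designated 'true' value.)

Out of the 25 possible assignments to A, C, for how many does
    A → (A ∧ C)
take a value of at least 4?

15

value 4: 15 assignments (counts)
value 3: 4 assignments
value 2: 3 assignments
value 1: 2 assignments
value 0: 1 assignment
So 15 of the 25 assignments meet the threshold.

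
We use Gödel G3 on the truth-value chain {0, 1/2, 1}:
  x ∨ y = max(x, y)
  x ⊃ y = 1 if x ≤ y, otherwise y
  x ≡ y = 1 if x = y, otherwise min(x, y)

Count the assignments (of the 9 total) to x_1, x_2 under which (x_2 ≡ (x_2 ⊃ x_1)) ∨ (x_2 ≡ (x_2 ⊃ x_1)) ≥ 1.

1

x_1 = 0, x_2 = 0 ↦ 0  <
x_1 = 0, x_2 = 1/2 ↦ 0  <
x_1 = 0, x_2 = 1 ↦ 0  <
x_1 = 1/2, x_2 = 0 ↦ 0  <
x_1 = 1/2, x_2 = 1/2 ↦ 1/2  <
x_1 = 1/2, x_2 = 1 ↦ 1/2  <
x_1 = 1, x_2 = 0 ↦ 0  <
x_1 = 1, x_2 = 1/2 ↦ 1/2  <
x_1 = 1, x_2 = 1 ↦ 1  ≥
So 1 of the 9 assignments meets the threshold.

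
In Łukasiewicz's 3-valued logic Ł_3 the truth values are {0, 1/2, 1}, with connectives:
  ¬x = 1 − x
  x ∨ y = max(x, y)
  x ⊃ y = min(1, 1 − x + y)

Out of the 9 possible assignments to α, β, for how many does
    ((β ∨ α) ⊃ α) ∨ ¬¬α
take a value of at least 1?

α = 0, β = 0 ↦ 1  ≥
α = 0, β = 1/2 ↦ 1/2  <
α = 0, β = 1 ↦ 0  <
α = 1/2, β = 0 ↦ 1  ≥
α = 1/2, β = 1/2 ↦ 1  ≥
α = 1/2, β = 1 ↦ 1/2  <
α = 1, β = 0 ↦ 1  ≥
α = 1, β = 1/2 ↦ 1  ≥
α = 1, β = 1 ↦ 1  ≥
So 6 of the 9 assignments meet the threshold.

6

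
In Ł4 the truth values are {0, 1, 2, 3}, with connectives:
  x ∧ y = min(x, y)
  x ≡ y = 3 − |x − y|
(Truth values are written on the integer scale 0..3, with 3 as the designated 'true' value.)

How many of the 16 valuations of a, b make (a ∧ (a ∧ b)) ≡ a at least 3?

a = 0, b = 0 ↦ 3  ≥
a = 0, b = 1 ↦ 3  ≥
a = 0, b = 2 ↦ 3  ≥
a = 0, b = 3 ↦ 3  ≥
a = 1, b = 0 ↦ 2  <
a = 1, b = 1 ↦ 3  ≥
a = 1, b = 2 ↦ 3  ≥
a = 1, b = 3 ↦ 3  ≥
a = 2, b = 0 ↦ 1  <
a = 2, b = 1 ↦ 2  <
a = 2, b = 2 ↦ 3  ≥
a = 2, b = 3 ↦ 3  ≥
a = 3, b = 0 ↦ 0  <
a = 3, b = 1 ↦ 1  <
a = 3, b = 2 ↦ 2  <
a = 3, b = 3 ↦ 3  ≥
So 10 of the 16 assignments meet the threshold.

10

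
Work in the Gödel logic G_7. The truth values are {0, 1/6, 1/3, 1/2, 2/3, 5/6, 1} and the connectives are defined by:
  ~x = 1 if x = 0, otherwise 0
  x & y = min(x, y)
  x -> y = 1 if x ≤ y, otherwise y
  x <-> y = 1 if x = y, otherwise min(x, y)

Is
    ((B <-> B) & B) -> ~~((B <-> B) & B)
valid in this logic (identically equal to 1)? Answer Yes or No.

Yes

B = 0 ↦ 1
B = 1/6 ↦ 1
B = 1/3 ↦ 1
B = 1/2 ↦ 1
B = 2/3 ↦ 1
B = 5/6 ↦ 1
B = 1 ↦ 1
Every assignment gives a value ≥ 1.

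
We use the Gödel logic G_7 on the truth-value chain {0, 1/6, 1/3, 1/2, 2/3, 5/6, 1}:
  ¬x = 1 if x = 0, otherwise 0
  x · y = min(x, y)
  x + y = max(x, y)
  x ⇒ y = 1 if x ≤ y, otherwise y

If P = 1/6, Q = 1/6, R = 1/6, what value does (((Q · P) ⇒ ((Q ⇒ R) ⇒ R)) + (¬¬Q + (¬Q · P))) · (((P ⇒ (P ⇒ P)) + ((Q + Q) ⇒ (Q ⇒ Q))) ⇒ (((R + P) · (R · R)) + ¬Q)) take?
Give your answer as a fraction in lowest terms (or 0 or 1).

Q · P = 1/6 · 1/6 = 1/6
Q ⇒ R = 1/6 ⇒ 1/6 = 1
(Q ⇒ R) ⇒ R = 1 ⇒ 1/6 = 1/6
(Q · P) ⇒ ((Q ⇒ R) ⇒ R) = 1/6 ⇒ 1/6 = 1
¬Q = ¬1/6 = 0
¬¬Q = ¬0 = 1
¬Q = ¬1/6 = 0
¬Q · P = 0 · 1/6 = 0
¬¬Q + (¬Q · P) = 1 + 0 = 1
((Q · P) ⇒ ((Q ⇒ R) ⇒ R)) + (¬¬Q + (¬Q · P)) = 1 + 1 = 1
P ⇒ P = 1/6 ⇒ 1/6 = 1
P ⇒ (P ⇒ P) = 1/6 ⇒ 1 = 1
Q + Q = 1/6 + 1/6 = 1/6
Q ⇒ Q = 1/6 ⇒ 1/6 = 1
(Q + Q) ⇒ (Q ⇒ Q) = 1/6 ⇒ 1 = 1
(P ⇒ (P ⇒ P)) + ((Q + Q) ⇒ (Q ⇒ Q)) = 1 + 1 = 1
R + P = 1/6 + 1/6 = 1/6
R · R = 1/6 · 1/6 = 1/6
(R + P) · (R · R) = 1/6 · 1/6 = 1/6
¬Q = ¬1/6 = 0
((R + P) · (R · R)) + ¬Q = 1/6 + 0 = 1/6
((P ⇒ (P ⇒ P)) + ((Q + Q) ⇒ (Q ⇒ Q))) ⇒ (((R + P) · (R · R)) + ¬Q) = 1 ⇒ 1/6 = 1/6
(((Q · P) ⇒ ((Q ⇒ R) ⇒ R)) + (¬¬Q + (¬Q · P))) · (((P ⇒ (P ⇒ P)) + ((Q + Q) ⇒ (Q ⇒ Q))) ⇒ (((R + P) · (R · R)) + ¬Q)) = 1 · 1/6 = 1/6

1/6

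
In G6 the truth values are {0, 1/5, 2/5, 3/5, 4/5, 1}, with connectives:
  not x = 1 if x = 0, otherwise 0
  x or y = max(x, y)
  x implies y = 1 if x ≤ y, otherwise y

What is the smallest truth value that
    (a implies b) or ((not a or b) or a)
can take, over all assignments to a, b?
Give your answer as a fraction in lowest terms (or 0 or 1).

1/5

Take a = 1/5, b = 0:
a implies b = 1/5 implies 0 = 0
not a = not 1/5 = 0
not a or b = 0 or 0 = 0
(not a or b) or a = 0 or 1/5 = 1/5
(a implies b) or ((not a or b) or a) = 0 or 1/5 = 1/5
No assignment yields a value below 1/5, so this is the minimum.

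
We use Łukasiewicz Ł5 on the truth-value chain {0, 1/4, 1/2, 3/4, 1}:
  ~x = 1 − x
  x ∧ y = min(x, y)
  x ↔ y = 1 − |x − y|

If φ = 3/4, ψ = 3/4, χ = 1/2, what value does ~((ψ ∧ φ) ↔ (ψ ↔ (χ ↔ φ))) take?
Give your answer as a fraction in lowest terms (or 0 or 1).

1/4

ψ ∧ φ = 3/4 ∧ 3/4 = 3/4
χ ↔ φ = 1/2 ↔ 3/4 = 3/4
ψ ↔ (χ ↔ φ) = 3/4 ↔ 3/4 = 1
(ψ ∧ φ) ↔ (ψ ↔ (χ ↔ φ)) = 3/4 ↔ 1 = 3/4
~((ψ ∧ φ) ↔ (ψ ↔ (χ ↔ φ))) = ~3/4 = 1/4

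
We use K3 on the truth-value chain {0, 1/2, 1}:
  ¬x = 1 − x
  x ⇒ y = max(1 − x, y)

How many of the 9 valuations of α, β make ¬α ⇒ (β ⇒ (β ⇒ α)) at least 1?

5

α = 0, β = 0 ↦ 1  ≥
α = 0, β = 1/2 ↦ 1/2  <
α = 0, β = 1 ↦ 0  <
α = 1/2, β = 0 ↦ 1  ≥
α = 1/2, β = 1/2 ↦ 1/2  <
α = 1/2, β = 1 ↦ 1/2  <
α = 1, β = 0 ↦ 1  ≥
α = 1, β = 1/2 ↦ 1  ≥
α = 1, β = 1 ↦ 1  ≥
So 5 of the 9 assignments meet the threshold.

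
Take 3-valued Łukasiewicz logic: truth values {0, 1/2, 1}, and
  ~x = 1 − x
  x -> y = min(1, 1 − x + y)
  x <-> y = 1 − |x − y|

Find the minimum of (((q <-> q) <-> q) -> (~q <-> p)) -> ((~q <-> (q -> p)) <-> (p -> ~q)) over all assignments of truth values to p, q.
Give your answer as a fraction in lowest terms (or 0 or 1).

1/2

Take p = 1/2, q = 1/2:
q <-> q = 1/2 <-> 1/2 = 1
(q <-> q) <-> q = 1 <-> 1/2 = 1/2
~q = ~1/2 = 1/2
~q <-> p = 1/2 <-> 1/2 = 1
((q <-> q) <-> q) -> (~q <-> p) = 1/2 -> 1 = 1
~q = ~1/2 = 1/2
q -> p = 1/2 -> 1/2 = 1
~q <-> (q -> p) = 1/2 <-> 1 = 1/2
~q = ~1/2 = 1/2
p -> ~q = 1/2 -> 1/2 = 1
(~q <-> (q -> p)) <-> (p -> ~q) = 1/2 <-> 1 = 1/2
(((q <-> q) <-> q) -> (~q <-> p)) -> ((~q <-> (q -> p)) <-> (p -> ~q)) = 1 -> 1/2 = 1/2
No assignment yields a value below 1/2, so this is the minimum.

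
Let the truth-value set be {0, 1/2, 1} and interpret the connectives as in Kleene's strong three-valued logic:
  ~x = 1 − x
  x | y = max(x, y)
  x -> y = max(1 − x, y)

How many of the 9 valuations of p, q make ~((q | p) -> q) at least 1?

1

p = 0, q = 0 ↦ 0  <
p = 0, q = 1/2 ↦ 1/2  <
p = 0, q = 1 ↦ 0  <
p = 1/2, q = 0 ↦ 1/2  <
p = 1/2, q = 1/2 ↦ 1/2  <
p = 1/2, q = 1 ↦ 0  <
p = 1, q = 0 ↦ 1  ≥
p = 1, q = 1/2 ↦ 1/2  <
p = 1, q = 1 ↦ 0  <
So 1 of the 9 assignments meets the threshold.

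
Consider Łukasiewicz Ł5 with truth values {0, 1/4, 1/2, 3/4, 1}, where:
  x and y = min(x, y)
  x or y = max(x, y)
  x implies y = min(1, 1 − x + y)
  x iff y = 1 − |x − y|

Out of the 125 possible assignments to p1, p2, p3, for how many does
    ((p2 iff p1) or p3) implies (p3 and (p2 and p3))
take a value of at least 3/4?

55

value 1: 26 assignments (counts)
value 3/4: 29 assignments (counts)
value 1/2: 32 assignments
value 1/4: 25 assignments
value 0: 13 assignments
So 55 of the 125 assignments meet the threshold.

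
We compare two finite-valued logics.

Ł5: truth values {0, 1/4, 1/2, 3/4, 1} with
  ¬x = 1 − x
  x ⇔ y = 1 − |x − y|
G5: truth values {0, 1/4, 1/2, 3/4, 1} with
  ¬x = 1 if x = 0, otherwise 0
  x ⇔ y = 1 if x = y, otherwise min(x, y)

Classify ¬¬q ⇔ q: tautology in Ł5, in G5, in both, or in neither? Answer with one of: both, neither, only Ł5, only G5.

In Ł5: every assignment gives 1 — tautology.
In G5: at q = 1/4 the value is 1/4 — not a tautology.

only Ł5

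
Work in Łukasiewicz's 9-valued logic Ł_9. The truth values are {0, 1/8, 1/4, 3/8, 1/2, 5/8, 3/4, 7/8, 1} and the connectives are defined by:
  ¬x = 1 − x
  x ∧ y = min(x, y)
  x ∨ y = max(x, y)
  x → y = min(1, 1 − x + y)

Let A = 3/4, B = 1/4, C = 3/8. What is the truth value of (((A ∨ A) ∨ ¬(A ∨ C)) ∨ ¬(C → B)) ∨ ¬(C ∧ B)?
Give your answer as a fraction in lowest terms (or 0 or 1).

3/4

A ∨ A = 3/4 ∨ 3/4 = 3/4
A ∨ C = 3/4 ∨ 3/8 = 3/4
¬(A ∨ C) = ¬3/4 = 1/4
(A ∨ A) ∨ ¬(A ∨ C) = 3/4 ∨ 1/4 = 3/4
C → B = 3/8 → 1/4 = 7/8
¬(C → B) = ¬7/8 = 1/8
((A ∨ A) ∨ ¬(A ∨ C)) ∨ ¬(C → B) = 3/4 ∨ 1/8 = 3/4
C ∧ B = 3/8 ∧ 1/4 = 1/4
¬(C ∧ B) = ¬1/4 = 3/4
(((A ∨ A) ∨ ¬(A ∨ C)) ∨ ¬(C → B)) ∨ ¬(C ∧ B) = 3/4 ∨ 3/4 = 3/4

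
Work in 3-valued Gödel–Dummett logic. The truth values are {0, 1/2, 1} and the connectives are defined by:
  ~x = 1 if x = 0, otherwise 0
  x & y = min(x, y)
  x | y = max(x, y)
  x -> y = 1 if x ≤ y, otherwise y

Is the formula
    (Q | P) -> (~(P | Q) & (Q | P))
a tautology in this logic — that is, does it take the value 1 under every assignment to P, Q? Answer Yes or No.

Counterexample: take P = 0, Q = 1/2.
Q | P = 1/2 | 0 = 1/2
P | Q = 0 | 1/2 = 1/2
~(P | Q) = ~1/2 = 0
~(P | Q) & (Q | P) = 0 & 1/2 = 0
(Q | P) -> (~(P | Q) & (Q | P)) = 1/2 -> 0 = 0
This gives 0 ≠ 1.

No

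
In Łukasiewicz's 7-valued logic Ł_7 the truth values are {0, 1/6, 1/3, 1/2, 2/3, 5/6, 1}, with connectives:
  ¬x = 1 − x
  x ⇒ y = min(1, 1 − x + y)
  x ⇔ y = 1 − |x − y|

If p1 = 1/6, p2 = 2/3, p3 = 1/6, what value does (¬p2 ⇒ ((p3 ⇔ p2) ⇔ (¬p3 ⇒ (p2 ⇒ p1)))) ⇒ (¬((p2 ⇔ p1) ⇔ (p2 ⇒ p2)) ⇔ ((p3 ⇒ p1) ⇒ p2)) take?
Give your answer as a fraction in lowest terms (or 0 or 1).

¬p2 = ¬2/3 = 1/3
p3 ⇔ p2 = 1/6 ⇔ 2/3 = 1/2
¬p3 = ¬1/6 = 5/6
p2 ⇒ p1 = 2/3 ⇒ 1/6 = 1/2
¬p3 ⇒ (p2 ⇒ p1) = 5/6 ⇒ 1/2 = 2/3
(p3 ⇔ p2) ⇔ (¬p3 ⇒ (p2 ⇒ p1)) = 1/2 ⇔ 2/3 = 5/6
¬p2 ⇒ ((p3 ⇔ p2) ⇔ (¬p3 ⇒ (p2 ⇒ p1))) = 1/3 ⇒ 5/6 = 1
p2 ⇔ p1 = 2/3 ⇔ 1/6 = 1/2
p2 ⇒ p2 = 2/3 ⇒ 2/3 = 1
(p2 ⇔ p1) ⇔ (p2 ⇒ p2) = 1/2 ⇔ 1 = 1/2
¬((p2 ⇔ p1) ⇔ (p2 ⇒ p2)) = ¬1/2 = 1/2
p3 ⇒ p1 = 1/6 ⇒ 1/6 = 1
(p3 ⇒ p1) ⇒ p2 = 1 ⇒ 2/3 = 2/3
¬((p2 ⇔ p1) ⇔ (p2 ⇒ p2)) ⇔ ((p3 ⇒ p1) ⇒ p2) = 1/2 ⇔ 2/3 = 5/6
(¬p2 ⇒ ((p3 ⇔ p2) ⇔ (¬p3 ⇒ (p2 ⇒ p1)))) ⇒ (¬((p2 ⇔ p1) ⇔ (p2 ⇒ p2)) ⇔ ((p3 ⇒ p1) ⇒ p2)) = 1 ⇒ 5/6 = 5/6

5/6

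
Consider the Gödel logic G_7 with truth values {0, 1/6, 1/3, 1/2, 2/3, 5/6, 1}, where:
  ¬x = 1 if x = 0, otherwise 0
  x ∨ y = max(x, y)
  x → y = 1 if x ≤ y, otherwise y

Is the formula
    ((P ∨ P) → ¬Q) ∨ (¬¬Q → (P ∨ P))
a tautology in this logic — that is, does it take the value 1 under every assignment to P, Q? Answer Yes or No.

No

Counterexample: take P = 1/6, Q = 1/6.
P ∨ P = 1/6 ∨ 1/6 = 1/6
¬Q = ¬1/6 = 0
(P ∨ P) → ¬Q = 1/6 → 0 = 0
¬Q = ¬1/6 = 0
¬¬Q = ¬0 = 1
P ∨ P = 1/6 ∨ 1/6 = 1/6
¬¬Q → (P ∨ P) = 1 → 1/6 = 1/6
((P ∨ P) → ¬Q) ∨ (¬¬Q → (P ∨ P)) = 0 ∨ 1/6 = 1/6
This gives 1/6 ≠ 1.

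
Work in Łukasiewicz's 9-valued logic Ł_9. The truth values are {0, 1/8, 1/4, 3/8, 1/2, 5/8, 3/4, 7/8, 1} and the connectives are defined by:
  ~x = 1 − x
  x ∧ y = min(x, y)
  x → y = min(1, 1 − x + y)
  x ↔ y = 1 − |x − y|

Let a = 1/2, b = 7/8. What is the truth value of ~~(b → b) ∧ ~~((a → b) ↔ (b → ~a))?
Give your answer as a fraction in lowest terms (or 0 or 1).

b → b = 7/8 → 7/8 = 1
~(b → b) = ~1 = 0
~~(b → b) = ~0 = 1
a → b = 1/2 → 7/8 = 1
~a = ~1/2 = 1/2
b → ~a = 7/8 → 1/2 = 5/8
(a → b) ↔ (b → ~a) = 1 ↔ 5/8 = 5/8
~((a → b) ↔ (b → ~a)) = ~5/8 = 3/8
~~((a → b) ↔ (b → ~a)) = ~3/8 = 5/8
~~(b → b) ∧ ~~((a → b) ↔ (b → ~a)) = 1 ∧ 5/8 = 5/8

5/8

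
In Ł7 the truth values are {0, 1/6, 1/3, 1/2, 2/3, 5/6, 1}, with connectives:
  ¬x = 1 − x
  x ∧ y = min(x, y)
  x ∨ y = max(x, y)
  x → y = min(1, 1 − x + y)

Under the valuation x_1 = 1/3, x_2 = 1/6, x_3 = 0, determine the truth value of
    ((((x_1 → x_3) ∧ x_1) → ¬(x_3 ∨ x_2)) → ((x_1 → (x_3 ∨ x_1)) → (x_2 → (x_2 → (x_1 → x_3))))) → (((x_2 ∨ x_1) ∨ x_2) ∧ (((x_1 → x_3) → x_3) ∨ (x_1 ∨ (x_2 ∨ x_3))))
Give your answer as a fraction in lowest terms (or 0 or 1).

1/3

x_1 → x_3 = 1/3 → 0 = 2/3
(x_1 → x_3) ∧ x_1 = 2/3 ∧ 1/3 = 1/3
x_3 ∨ x_2 = 0 ∨ 1/6 = 1/6
¬(x_3 ∨ x_2) = ¬1/6 = 5/6
((x_1 → x_3) ∧ x_1) → ¬(x_3 ∨ x_2) = 1/3 → 5/6 = 1
x_3 ∨ x_1 = 0 ∨ 1/3 = 1/3
x_1 → (x_3 ∨ x_1) = 1/3 → 1/3 = 1
x_1 → x_3 = 1/3 → 0 = 2/3
x_2 → (x_1 → x_3) = 1/6 → 2/3 = 1
x_2 → (x_2 → (x_1 → x_3)) = 1/6 → 1 = 1
(x_1 → (x_3 ∨ x_1)) → (x_2 → (x_2 → (x_1 → x_3))) = 1 → 1 = 1
(((x_1 → x_3) ∧ x_1) → ¬(x_3 ∨ x_2)) → ((x_1 → (x_3 ∨ x_1)) → (x_2 → (x_2 → (x_1 → x_3)))) = 1 → 1 = 1
x_2 ∨ x_1 = 1/6 ∨ 1/3 = 1/3
(x_2 ∨ x_1) ∨ x_2 = 1/3 ∨ 1/6 = 1/3
x_1 → x_3 = 1/3 → 0 = 2/3
(x_1 → x_3) → x_3 = 2/3 → 0 = 1/3
x_2 ∨ x_3 = 1/6 ∨ 0 = 1/6
x_1 ∨ (x_2 ∨ x_3) = 1/3 ∨ 1/6 = 1/3
((x_1 → x_3) → x_3) ∨ (x_1 ∨ (x_2 ∨ x_3)) = 1/3 ∨ 1/3 = 1/3
((x_2 ∨ x_1) ∨ x_2) ∧ (((x_1 → x_3) → x_3) ∨ (x_1 ∨ (x_2 ∨ x_3))) = 1/3 ∧ 1/3 = 1/3
((((x_1 → x_3) ∧ x_1) → ¬(x_3 ∨ x_2)) → ((x_1 → (x_3 ∨ x_1)) → (x_2 → (x_2 → (x_1 → x_3))))) → (((x_2 ∨ x_1) ∨ x_2) ∧ (((x_1 → x_3) → x_3) ∨ (x_1 ∨ (x_2 ∨ x_3)))) = 1 → 1/3 = 1/3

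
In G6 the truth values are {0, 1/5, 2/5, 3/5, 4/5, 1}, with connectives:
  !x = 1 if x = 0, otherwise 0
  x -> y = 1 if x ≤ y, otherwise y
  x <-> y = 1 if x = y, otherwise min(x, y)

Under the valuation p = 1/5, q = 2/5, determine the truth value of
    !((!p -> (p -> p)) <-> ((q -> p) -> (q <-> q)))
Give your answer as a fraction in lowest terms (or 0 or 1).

!p = !1/5 = 0
p -> p = 1/5 -> 1/5 = 1
!p -> (p -> p) = 0 -> 1 = 1
q -> p = 2/5 -> 1/5 = 1/5
q <-> q = 2/5 <-> 2/5 = 1
(q -> p) -> (q <-> q) = 1/5 -> 1 = 1
(!p -> (p -> p)) <-> ((q -> p) -> (q <-> q)) = 1 <-> 1 = 1
!((!p -> (p -> p)) <-> ((q -> p) -> (q <-> q))) = !1 = 0

0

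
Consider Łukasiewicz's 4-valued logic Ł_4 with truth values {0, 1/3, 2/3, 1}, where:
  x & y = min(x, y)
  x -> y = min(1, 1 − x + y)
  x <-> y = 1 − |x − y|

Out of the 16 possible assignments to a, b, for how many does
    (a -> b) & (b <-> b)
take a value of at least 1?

a = 0, b = 0 ↦ 1  ≥
a = 0, b = 1/3 ↦ 1  ≥
a = 0, b = 2/3 ↦ 1  ≥
a = 0, b = 1 ↦ 1  ≥
a = 1/3, b = 0 ↦ 2/3  <
a = 1/3, b = 1/3 ↦ 1  ≥
a = 1/3, b = 2/3 ↦ 1  ≥
a = 1/3, b = 1 ↦ 1  ≥
a = 2/3, b = 0 ↦ 1/3  <
a = 2/3, b = 1/3 ↦ 2/3  <
a = 2/3, b = 2/3 ↦ 1  ≥
a = 2/3, b = 1 ↦ 1  ≥
a = 1, b = 0 ↦ 0  <
a = 1, b = 1/3 ↦ 1/3  <
a = 1, b = 2/3 ↦ 2/3  <
a = 1, b = 1 ↦ 1  ≥
So 10 of the 16 assignments meet the threshold.

10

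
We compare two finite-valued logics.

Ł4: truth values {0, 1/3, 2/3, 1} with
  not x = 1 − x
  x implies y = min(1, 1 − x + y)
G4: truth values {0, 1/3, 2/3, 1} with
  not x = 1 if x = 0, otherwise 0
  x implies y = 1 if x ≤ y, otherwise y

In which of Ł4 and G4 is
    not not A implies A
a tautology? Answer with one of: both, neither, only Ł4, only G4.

only Ł4

In Ł4: every assignment gives 1 — tautology.
In G4: at A = 1/3 the value is 1/3 — not a tautology.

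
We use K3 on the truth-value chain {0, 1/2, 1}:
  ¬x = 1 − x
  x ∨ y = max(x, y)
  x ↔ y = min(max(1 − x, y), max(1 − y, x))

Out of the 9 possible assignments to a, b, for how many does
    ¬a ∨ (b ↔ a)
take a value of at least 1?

a = 0, b = 0 ↦ 1  ≥
a = 0, b = 1/2 ↦ 1  ≥
a = 0, b = 1 ↦ 1  ≥
a = 1/2, b = 0 ↦ 1/2  <
a = 1/2, b = 1/2 ↦ 1/2  <
a = 1/2, b = 1 ↦ 1/2  <
a = 1, b = 0 ↦ 0  <
a = 1, b = 1/2 ↦ 1/2  <
a = 1, b = 1 ↦ 1  ≥
So 4 of the 9 assignments meet the threshold.

4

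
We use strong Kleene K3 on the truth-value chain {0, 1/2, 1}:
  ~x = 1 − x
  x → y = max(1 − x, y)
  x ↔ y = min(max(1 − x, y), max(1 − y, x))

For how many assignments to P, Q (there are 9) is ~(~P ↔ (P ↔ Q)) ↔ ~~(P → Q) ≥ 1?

P = 0, Q = 0 ↦ 0  <
P = 0, Q = 1/2 ↦ 1/2  <
P = 0, Q = 1 ↦ 1  ≥
P = 1/2, Q = 0 ↦ 1/2  <
P = 1/2, Q = 1/2 ↦ 1/2  <
P = 1/2, Q = 1 ↦ 1/2  <
P = 1, Q = 0 ↦ 1  ≥
P = 1, Q = 1/2 ↦ 1/2  <
P = 1, Q = 1 ↦ 1  ≥
So 3 of the 9 assignments meet the threshold.

3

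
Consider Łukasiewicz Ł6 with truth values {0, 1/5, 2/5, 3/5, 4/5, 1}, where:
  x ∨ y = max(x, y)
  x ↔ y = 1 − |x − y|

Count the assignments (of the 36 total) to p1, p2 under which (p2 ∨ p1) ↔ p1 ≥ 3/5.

30

value 1: 21 assignments (counts)
value 4/5: 5 assignments (counts)
value 3/5: 4 assignments (counts)
value 2/5: 3 assignments
value 1/5: 2 assignments
value 0: 1 assignment
So 30 of the 36 assignments meet the threshold.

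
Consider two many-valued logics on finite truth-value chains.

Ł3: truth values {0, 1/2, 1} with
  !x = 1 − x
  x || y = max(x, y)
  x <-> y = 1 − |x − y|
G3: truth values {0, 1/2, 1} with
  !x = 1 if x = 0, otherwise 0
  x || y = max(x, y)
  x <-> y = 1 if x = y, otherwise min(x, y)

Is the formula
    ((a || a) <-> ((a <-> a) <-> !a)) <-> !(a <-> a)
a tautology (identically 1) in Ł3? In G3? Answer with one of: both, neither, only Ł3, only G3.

only G3

In Ł3: at a = 1/2 the value is 0 — not a tautology.
In G3: every assignment gives 1 — tautology.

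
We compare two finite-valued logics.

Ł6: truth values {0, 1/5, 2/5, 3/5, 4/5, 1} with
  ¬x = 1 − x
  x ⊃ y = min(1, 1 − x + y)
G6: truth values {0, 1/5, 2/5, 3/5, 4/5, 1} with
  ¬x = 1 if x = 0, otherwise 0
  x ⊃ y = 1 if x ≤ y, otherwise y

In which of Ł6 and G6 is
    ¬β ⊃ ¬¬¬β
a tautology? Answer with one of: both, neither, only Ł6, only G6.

In Ł6: every assignment gives 1 — tautology.
In G6: every assignment gives 1 — tautology.

both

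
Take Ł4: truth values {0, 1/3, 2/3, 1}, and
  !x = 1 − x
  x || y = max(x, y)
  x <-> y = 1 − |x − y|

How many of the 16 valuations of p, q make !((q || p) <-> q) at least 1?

1

p = 0, q = 0 ↦ 0  <
p = 0, q = 1/3 ↦ 0  <
p = 0, q = 2/3 ↦ 0  <
p = 0, q = 1 ↦ 0  <
p = 1/3, q = 0 ↦ 1/3  <
p = 1/3, q = 1/3 ↦ 0  <
p = 1/3, q = 2/3 ↦ 0  <
p = 1/3, q = 1 ↦ 0  <
p = 2/3, q = 0 ↦ 2/3  <
p = 2/3, q = 1/3 ↦ 1/3  <
p = 2/3, q = 2/3 ↦ 0  <
p = 2/3, q = 1 ↦ 0  <
p = 1, q = 0 ↦ 1  ≥
p = 1, q = 1/3 ↦ 2/3  <
p = 1, q = 2/3 ↦ 1/3  <
p = 1, q = 1 ↦ 0  <
So 1 of the 16 assignments meets the threshold.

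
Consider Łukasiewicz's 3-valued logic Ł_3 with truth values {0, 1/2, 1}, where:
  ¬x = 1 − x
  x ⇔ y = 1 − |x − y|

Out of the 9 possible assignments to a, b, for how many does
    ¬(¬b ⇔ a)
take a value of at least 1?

a = 0, b = 0 ↦ 1  ≥
a = 0, b = 1/2 ↦ 1/2  <
a = 0, b = 1 ↦ 0  <
a = 1/2, b = 0 ↦ 1/2  <
a = 1/2, b = 1/2 ↦ 0  <
a = 1/2, b = 1 ↦ 1/2  <
a = 1, b = 0 ↦ 0  <
a = 1, b = 1/2 ↦ 1/2  <
a = 1, b = 1 ↦ 1  ≥
So 2 of the 9 assignments meet the threshold.

2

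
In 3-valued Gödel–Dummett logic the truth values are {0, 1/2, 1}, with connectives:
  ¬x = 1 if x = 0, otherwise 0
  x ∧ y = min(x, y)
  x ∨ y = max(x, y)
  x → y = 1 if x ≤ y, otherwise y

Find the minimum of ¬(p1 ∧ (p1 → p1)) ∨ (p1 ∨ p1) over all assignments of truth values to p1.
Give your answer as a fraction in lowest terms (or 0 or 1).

1/2

Take p1 = 1/2:
p1 → p1 = 1/2 → 1/2 = 1
p1 ∧ (p1 → p1) = 1/2 ∧ 1 = 1/2
¬(p1 ∧ (p1 → p1)) = ¬1/2 = 0
p1 ∨ p1 = 1/2 ∨ 1/2 = 1/2
¬(p1 ∧ (p1 → p1)) ∨ (p1 ∨ p1) = 0 ∨ 1/2 = 1/2
No assignment yields a value below 1/2, so this is the minimum.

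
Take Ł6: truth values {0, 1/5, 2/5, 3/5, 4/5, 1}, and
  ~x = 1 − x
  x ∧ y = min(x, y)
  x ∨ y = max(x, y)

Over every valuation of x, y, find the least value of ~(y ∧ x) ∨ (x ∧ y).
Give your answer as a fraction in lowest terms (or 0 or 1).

Take x = 2/5, y = 2/5:
y ∧ x = 2/5 ∧ 2/5 = 2/5
~(y ∧ x) = ~2/5 = 3/5
x ∧ y = 2/5 ∧ 2/5 = 2/5
~(y ∧ x) ∨ (x ∧ y) = 3/5 ∨ 2/5 = 3/5
No assignment yields a value below 3/5, so this is the minimum.

3/5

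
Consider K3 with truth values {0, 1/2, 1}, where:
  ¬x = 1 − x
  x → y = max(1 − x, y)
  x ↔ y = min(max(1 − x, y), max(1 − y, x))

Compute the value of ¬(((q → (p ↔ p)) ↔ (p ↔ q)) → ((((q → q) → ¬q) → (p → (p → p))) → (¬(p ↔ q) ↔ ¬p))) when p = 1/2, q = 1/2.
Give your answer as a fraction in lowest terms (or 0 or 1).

1/2

p ↔ p = 1/2 ↔ 1/2 = 1/2
q → (p ↔ p) = 1/2 → 1/2 = 1/2
p ↔ q = 1/2 ↔ 1/2 = 1/2
(q → (p ↔ p)) ↔ (p ↔ q) = 1/2 ↔ 1/2 = 1/2
q → q = 1/2 → 1/2 = 1/2
¬q = ¬1/2 = 1/2
(q → q) → ¬q = 1/2 → 1/2 = 1/2
p → p = 1/2 → 1/2 = 1/2
p → (p → p) = 1/2 → 1/2 = 1/2
((q → q) → ¬q) → (p → (p → p)) = 1/2 → 1/2 = 1/2
p ↔ q = 1/2 ↔ 1/2 = 1/2
¬(p ↔ q) = ¬1/2 = 1/2
¬p = ¬1/2 = 1/2
¬(p ↔ q) ↔ ¬p = 1/2 ↔ 1/2 = 1/2
(((q → q) → ¬q) → (p → (p → p))) → (¬(p ↔ q) ↔ ¬p) = 1/2 → 1/2 = 1/2
((q → (p ↔ p)) ↔ (p ↔ q)) → ((((q → q) → ¬q) → (p → (p → p))) → (¬(p ↔ q) ↔ ¬p)) = 1/2 → 1/2 = 1/2
¬(((q → (p ↔ p)) ↔ (p ↔ q)) → ((((q → q) → ¬q) → (p → (p → p))) → (¬(p ↔ q) ↔ ¬p))) = ¬1/2 = 1/2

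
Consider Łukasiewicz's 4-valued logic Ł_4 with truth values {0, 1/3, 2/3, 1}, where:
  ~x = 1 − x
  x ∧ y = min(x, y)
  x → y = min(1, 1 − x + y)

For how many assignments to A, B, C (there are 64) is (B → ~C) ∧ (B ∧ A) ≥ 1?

1

value 1: 1 assignment (counts)
value 2/3: 9 assignments
value 1/3: 23 assignments
value 0: 31 assignments
So 1 of the 64 assignments meets the threshold.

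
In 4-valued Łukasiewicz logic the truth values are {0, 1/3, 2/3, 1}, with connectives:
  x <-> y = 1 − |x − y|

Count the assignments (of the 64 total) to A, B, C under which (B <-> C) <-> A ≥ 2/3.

value 1: 16 assignments (counts)
value 2/3: 26 assignments (counts)
value 1/3: 16 assignments
value 0: 6 assignments
So 42 of the 64 assignments meet the threshold.

42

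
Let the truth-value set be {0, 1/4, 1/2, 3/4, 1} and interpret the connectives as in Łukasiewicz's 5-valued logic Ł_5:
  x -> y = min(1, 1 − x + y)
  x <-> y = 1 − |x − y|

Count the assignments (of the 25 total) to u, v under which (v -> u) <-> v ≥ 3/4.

8

value 1: 3 assignments (counts)
value 3/4: 5 assignments (counts)
value 1/2: 6 assignments
value 1/4: 5 assignments
value 0: 6 assignments
So 8 of the 25 assignments meet the threshold.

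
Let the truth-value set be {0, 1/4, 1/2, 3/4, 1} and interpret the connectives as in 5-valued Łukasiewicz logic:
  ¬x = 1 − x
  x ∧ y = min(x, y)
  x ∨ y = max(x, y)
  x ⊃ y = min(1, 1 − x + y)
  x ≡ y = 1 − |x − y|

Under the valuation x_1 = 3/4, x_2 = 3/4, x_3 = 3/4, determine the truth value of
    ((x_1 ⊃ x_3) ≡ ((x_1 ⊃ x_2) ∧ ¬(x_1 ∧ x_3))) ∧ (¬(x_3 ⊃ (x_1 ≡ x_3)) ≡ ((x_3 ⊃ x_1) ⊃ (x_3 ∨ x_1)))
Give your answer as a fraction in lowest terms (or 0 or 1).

x_1 ⊃ x_3 = 3/4 ⊃ 3/4 = 1
x_1 ⊃ x_2 = 3/4 ⊃ 3/4 = 1
x_1 ∧ x_3 = 3/4 ∧ 3/4 = 3/4
¬(x_1 ∧ x_3) = ¬3/4 = 1/4
(x_1 ⊃ x_2) ∧ ¬(x_1 ∧ x_3) = 1 ∧ 1/4 = 1/4
(x_1 ⊃ x_3) ≡ ((x_1 ⊃ x_2) ∧ ¬(x_1 ∧ x_3)) = 1 ≡ 1/4 = 1/4
x_1 ≡ x_3 = 3/4 ≡ 3/4 = 1
x_3 ⊃ (x_1 ≡ x_3) = 3/4 ⊃ 1 = 1
¬(x_3 ⊃ (x_1 ≡ x_3)) = ¬1 = 0
x_3 ⊃ x_1 = 3/4 ⊃ 3/4 = 1
x_3 ∨ x_1 = 3/4 ∨ 3/4 = 3/4
(x_3 ⊃ x_1) ⊃ (x_3 ∨ x_1) = 1 ⊃ 3/4 = 3/4
¬(x_3 ⊃ (x_1 ≡ x_3)) ≡ ((x_3 ⊃ x_1) ⊃ (x_3 ∨ x_1)) = 0 ≡ 3/4 = 1/4
((x_1 ⊃ x_3) ≡ ((x_1 ⊃ x_2) ∧ ¬(x_1 ∧ x_3))) ∧ (¬(x_3 ⊃ (x_1 ≡ x_3)) ≡ ((x_3 ⊃ x_1) ⊃ (x_3 ∨ x_1))) = 1/4 ∧ 1/4 = 1/4

1/4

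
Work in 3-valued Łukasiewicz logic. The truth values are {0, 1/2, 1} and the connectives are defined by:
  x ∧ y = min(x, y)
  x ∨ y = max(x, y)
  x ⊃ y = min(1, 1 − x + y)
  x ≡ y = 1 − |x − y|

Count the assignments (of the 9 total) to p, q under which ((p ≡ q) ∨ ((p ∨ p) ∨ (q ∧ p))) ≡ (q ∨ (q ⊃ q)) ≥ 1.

p = 0, q = 0 ↦ 1  ≥
p = 0, q = 1/2 ↦ 1/2  <
p = 0, q = 1 ↦ 0  <
p = 1/2, q = 0 ↦ 1/2  <
p = 1/2, q = 1/2 ↦ 1  ≥
p = 1/2, q = 1 ↦ 1/2  <
p = 1, q = 0 ↦ 1  ≥
p = 1, q = 1/2 ↦ 1  ≥
p = 1, q = 1 ↦ 1  ≥
So 5 of the 9 assignments meet the threshold.

5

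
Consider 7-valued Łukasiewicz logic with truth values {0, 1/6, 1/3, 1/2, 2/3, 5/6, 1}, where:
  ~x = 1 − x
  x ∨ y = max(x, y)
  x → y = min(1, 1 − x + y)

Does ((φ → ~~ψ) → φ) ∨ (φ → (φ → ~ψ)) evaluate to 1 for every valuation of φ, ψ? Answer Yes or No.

No

Counterexample: take φ = 2/3, ψ = 5/6.
~ψ = ~5/6 = 1/6
~~ψ = ~1/6 = 5/6
φ → ~~ψ = 2/3 → 5/6 = 1
(φ → ~~ψ) → φ = 1 → 2/3 = 2/3
~ψ = ~5/6 = 1/6
φ → ~ψ = 2/3 → 1/6 = 1/2
φ → (φ → ~ψ) = 2/3 → 1/2 = 5/6
((φ → ~~ψ) → φ) ∨ (φ → (φ → ~ψ)) = 2/3 ∨ 5/6 = 5/6
This gives 5/6 ≠ 1.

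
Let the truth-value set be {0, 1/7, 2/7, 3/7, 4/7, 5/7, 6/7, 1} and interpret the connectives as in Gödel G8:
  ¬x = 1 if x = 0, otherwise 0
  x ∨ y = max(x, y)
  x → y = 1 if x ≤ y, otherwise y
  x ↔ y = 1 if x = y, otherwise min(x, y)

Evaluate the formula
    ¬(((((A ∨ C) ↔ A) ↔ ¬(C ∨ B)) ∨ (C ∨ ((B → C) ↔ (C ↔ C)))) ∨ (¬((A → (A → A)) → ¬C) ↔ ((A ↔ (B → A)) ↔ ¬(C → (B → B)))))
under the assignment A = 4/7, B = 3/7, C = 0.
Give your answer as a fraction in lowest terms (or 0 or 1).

0

A ∨ C = 4/7 ∨ 0 = 4/7
(A ∨ C) ↔ A = 4/7 ↔ 4/7 = 1
C ∨ B = 0 ∨ 3/7 = 3/7
¬(C ∨ B) = ¬3/7 = 0
((A ∨ C) ↔ A) ↔ ¬(C ∨ B) = 1 ↔ 0 = 0
B → C = 3/7 → 0 = 0
C ↔ C = 0 ↔ 0 = 1
(B → C) ↔ (C ↔ C) = 0 ↔ 1 = 0
C ∨ ((B → C) ↔ (C ↔ C)) = 0 ∨ 0 = 0
(((A ∨ C) ↔ A) ↔ ¬(C ∨ B)) ∨ (C ∨ ((B → C) ↔ (C ↔ C))) = 0 ∨ 0 = 0
A → A = 4/7 → 4/7 = 1
A → (A → A) = 4/7 → 1 = 1
¬C = ¬0 = 1
(A → (A → A)) → ¬C = 1 → 1 = 1
¬((A → (A → A)) → ¬C) = ¬1 = 0
B → A = 3/7 → 4/7 = 1
A ↔ (B → A) = 4/7 ↔ 1 = 4/7
B → B = 3/7 → 3/7 = 1
C → (B → B) = 0 → 1 = 1
¬(C → (B → B)) = ¬1 = 0
(A ↔ (B → A)) ↔ ¬(C → (B → B)) = 4/7 ↔ 0 = 0
¬((A → (A → A)) → ¬C) ↔ ((A ↔ (B → A)) ↔ ¬(C → (B → B))) = 0 ↔ 0 = 1
((((A ∨ C) ↔ A) ↔ ¬(C ∨ B)) ∨ (C ∨ ((B → C) ↔ (C ↔ C)))) ∨ (¬((A → (A → A)) → ¬C) ↔ ((A ↔ (B → A)) ↔ ¬(C → (B → B)))) = 0 ∨ 1 = 1
¬(((((A ∨ C) ↔ A) ↔ ¬(C ∨ B)) ∨ (C ∨ ((B → C) ↔ (C ↔ C)))) ∨ (¬((A → (A → A)) → ¬C) ↔ ((A ↔ (B → A)) ↔ ¬(C → (B → B))))) = ¬1 = 0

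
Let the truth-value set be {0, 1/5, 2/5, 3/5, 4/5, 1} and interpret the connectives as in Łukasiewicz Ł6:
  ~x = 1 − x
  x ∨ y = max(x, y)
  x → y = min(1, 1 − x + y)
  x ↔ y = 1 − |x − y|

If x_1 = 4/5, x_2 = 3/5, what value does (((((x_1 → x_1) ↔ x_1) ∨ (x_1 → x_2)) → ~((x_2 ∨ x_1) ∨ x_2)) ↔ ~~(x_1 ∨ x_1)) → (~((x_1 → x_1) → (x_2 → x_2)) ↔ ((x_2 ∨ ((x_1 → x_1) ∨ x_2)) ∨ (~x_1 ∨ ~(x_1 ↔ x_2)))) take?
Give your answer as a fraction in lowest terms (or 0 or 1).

x_1 → x_1 = 4/5 → 4/5 = 1
(x_1 → x_1) ↔ x_1 = 1 ↔ 4/5 = 4/5
x_1 → x_2 = 4/5 → 3/5 = 4/5
((x_1 → x_1) ↔ x_1) ∨ (x_1 → x_2) = 4/5 ∨ 4/5 = 4/5
x_2 ∨ x_1 = 3/5 ∨ 4/5 = 4/5
(x_2 ∨ x_1) ∨ x_2 = 4/5 ∨ 3/5 = 4/5
~((x_2 ∨ x_1) ∨ x_2) = ~4/5 = 1/5
(((x_1 → x_1) ↔ x_1) ∨ (x_1 → x_2)) → ~((x_2 ∨ x_1) ∨ x_2) = 4/5 → 1/5 = 2/5
x_1 ∨ x_1 = 4/5 ∨ 4/5 = 4/5
~(x_1 ∨ x_1) = ~4/5 = 1/5
~~(x_1 ∨ x_1) = ~1/5 = 4/5
((((x_1 → x_1) ↔ x_1) ∨ (x_1 → x_2)) → ~((x_2 ∨ x_1) ∨ x_2)) ↔ ~~(x_1 ∨ x_1) = 2/5 ↔ 4/5 = 3/5
x_1 → x_1 = 4/5 → 4/5 = 1
x_2 → x_2 = 3/5 → 3/5 = 1
(x_1 → x_1) → (x_2 → x_2) = 1 → 1 = 1
~((x_1 → x_1) → (x_2 → x_2)) = ~1 = 0
x_1 → x_1 = 4/5 → 4/5 = 1
(x_1 → x_1) ∨ x_2 = 1 ∨ 3/5 = 1
x_2 ∨ ((x_1 → x_1) ∨ x_2) = 3/5 ∨ 1 = 1
~x_1 = ~4/5 = 1/5
x_1 ↔ x_2 = 4/5 ↔ 3/5 = 4/5
~(x_1 ↔ x_2) = ~4/5 = 1/5
~x_1 ∨ ~(x_1 ↔ x_2) = 1/5 ∨ 1/5 = 1/5
(x_2 ∨ ((x_1 → x_1) ∨ x_2)) ∨ (~x_1 ∨ ~(x_1 ↔ x_2)) = 1 ∨ 1/5 = 1
~((x_1 → x_1) → (x_2 → x_2)) ↔ ((x_2 ∨ ((x_1 → x_1) ∨ x_2)) ∨ (~x_1 ∨ ~(x_1 ↔ x_2))) = 0 ↔ 1 = 0
(((((x_1 → x_1) ↔ x_1) ∨ (x_1 → x_2)) → ~((x_2 ∨ x_1) ∨ x_2)) ↔ ~~(x_1 ∨ x_1)) → (~((x_1 → x_1) → (x_2 → x_2)) ↔ ((x_2 ∨ ((x_1 → x_1) ∨ x_2)) ∨ (~x_1 ∨ ~(x_1 ↔ x_2)))) = 3/5 → 0 = 2/5

2/5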